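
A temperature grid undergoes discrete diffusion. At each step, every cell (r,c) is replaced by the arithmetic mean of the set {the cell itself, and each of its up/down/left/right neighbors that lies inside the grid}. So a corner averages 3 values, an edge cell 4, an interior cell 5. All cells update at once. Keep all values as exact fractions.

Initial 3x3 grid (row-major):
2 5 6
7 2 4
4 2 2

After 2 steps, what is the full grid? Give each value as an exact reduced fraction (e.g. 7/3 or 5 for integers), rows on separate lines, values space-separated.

Answer: 73/18 209/48 49/12
67/16 7/2 91/24
127/36 27/8 26/9

Derivation:
After step 1:
  14/3 15/4 5
  15/4 4 7/2
  13/3 5/2 8/3
After step 2:
  73/18 209/48 49/12
  67/16 7/2 91/24
  127/36 27/8 26/9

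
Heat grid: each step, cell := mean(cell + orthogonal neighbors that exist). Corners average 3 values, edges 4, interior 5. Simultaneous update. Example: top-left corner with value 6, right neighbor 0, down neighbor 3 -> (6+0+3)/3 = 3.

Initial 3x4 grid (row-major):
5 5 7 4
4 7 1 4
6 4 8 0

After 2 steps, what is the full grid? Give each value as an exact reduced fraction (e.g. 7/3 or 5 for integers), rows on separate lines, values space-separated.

Answer: 97/18 1147/240 413/80 23/6
571/120 547/100 387/100 333/80
197/36 551/120 189/40 19/6

Derivation:
After step 1:
  14/3 6 17/4 5
  11/2 21/5 27/5 9/4
  14/3 25/4 13/4 4
After step 2:
  97/18 1147/240 413/80 23/6
  571/120 547/100 387/100 333/80
  197/36 551/120 189/40 19/6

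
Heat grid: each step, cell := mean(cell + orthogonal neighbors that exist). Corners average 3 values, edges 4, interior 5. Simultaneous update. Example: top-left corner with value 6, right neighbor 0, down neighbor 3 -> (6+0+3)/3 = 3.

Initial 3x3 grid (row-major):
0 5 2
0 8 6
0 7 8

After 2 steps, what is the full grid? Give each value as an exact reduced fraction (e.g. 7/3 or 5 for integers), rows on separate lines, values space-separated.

Answer: 89/36 299/80 169/36
14/5 227/50 169/30
121/36 1217/240 25/4

Derivation:
After step 1:
  5/3 15/4 13/3
  2 26/5 6
  7/3 23/4 7
After step 2:
  89/36 299/80 169/36
  14/5 227/50 169/30
  121/36 1217/240 25/4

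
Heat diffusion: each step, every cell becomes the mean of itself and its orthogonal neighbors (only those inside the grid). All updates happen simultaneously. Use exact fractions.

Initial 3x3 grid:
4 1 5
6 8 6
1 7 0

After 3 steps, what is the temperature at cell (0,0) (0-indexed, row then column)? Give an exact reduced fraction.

Answer: 9661/2160

Derivation:
Step 1: cell (0,0) = 11/3
Step 2: cell (0,0) = 155/36
Step 3: cell (0,0) = 9661/2160
Full grid after step 3:
  9661/2160 32191/7200 3247/720
  65407/14400 3473/750 65407/14400
  9931/2160 5461/1200 9851/2160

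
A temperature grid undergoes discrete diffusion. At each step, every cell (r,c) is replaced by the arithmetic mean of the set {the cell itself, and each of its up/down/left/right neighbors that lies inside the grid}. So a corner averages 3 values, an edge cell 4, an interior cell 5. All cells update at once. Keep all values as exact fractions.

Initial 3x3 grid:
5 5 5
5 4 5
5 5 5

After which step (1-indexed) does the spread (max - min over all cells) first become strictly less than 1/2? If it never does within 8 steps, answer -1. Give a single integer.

Step 1: max=5, min=19/4, spread=1/4
  -> spread < 1/2 first at step 1
Step 2: max=391/80, min=119/25, spread=51/400
Step 3: max=1753/360, min=23177/4800, spread=589/14400
Step 4: max=1398919/288000, min=145057/30000, spread=31859/1440000
Step 5: max=8735279/1800000, min=83708393/17280000, spread=751427/86400000
Step 6: max=5028936871/1036800000, min=523365313/108000000, spread=23149331/5184000000
Step 7: max=31425068111/6480000000, min=301557345737/62208000000, spread=616540643/311040000000
Step 8: max=18098467991239/3732480000000, min=1884887546017/388800000000, spread=17737747379/18662400000000

Answer: 1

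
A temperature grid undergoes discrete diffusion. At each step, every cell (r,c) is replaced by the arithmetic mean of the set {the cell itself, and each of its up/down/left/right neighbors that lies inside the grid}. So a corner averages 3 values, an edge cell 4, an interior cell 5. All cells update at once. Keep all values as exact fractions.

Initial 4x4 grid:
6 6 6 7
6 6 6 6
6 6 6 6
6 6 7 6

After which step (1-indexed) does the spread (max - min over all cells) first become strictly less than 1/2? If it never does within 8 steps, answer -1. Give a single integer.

Step 1: max=19/3, min=6, spread=1/3
  -> spread < 1/2 first at step 1
Step 2: max=113/18, min=6, spread=5/18
Step 3: max=13427/2160, min=6, spread=467/2160
Step 4: max=400457/64800, min=1735/288, spread=5041/32400
Step 5: max=12006491/1944000, min=3774/625, spread=1339207/9720000
Step 6: max=359347769/58320000, min=39204023/6480000, spread=3255781/29160000
Step 7: max=10769457467/1749600000, min=235660817/38880000, spread=82360351/874800000
Step 8: max=322659489857/52488000000, min=2359335809/388800000, spread=2074577821/26244000000

Answer: 1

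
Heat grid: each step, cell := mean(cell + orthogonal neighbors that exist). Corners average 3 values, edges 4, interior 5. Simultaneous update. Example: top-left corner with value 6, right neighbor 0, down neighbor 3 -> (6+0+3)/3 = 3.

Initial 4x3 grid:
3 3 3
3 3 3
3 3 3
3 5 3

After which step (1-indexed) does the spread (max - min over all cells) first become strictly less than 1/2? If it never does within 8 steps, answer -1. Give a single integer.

Step 1: max=11/3, min=3, spread=2/3
Step 2: max=427/120, min=3, spread=67/120
Step 3: max=3677/1080, min=3, spread=437/1080
  -> spread < 1/2 first at step 3
Step 4: max=1453531/432000, min=1509/500, spread=29951/86400
Step 5: max=12879821/3888000, min=10283/3375, spread=206761/777600
Step 6: max=5121795571/1555200000, min=8265671/2700000, spread=14430763/62208000
Step 7: max=305043741689/93312000000, min=665652727/216000000, spread=139854109/746496000
Step 8: max=18218631890251/5598720000000, min=60171228977/19440000000, spread=7114543559/44789760000

Answer: 3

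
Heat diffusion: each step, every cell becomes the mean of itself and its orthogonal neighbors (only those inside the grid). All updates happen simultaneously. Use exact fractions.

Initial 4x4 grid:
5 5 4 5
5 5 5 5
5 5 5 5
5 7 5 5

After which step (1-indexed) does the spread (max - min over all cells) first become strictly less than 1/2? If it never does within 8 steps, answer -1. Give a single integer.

Step 1: max=17/3, min=14/3, spread=1
Step 2: max=331/60, min=569/120, spread=31/40
Step 3: max=2911/540, min=5189/1080, spread=211/360
Step 4: max=86041/16200, min=156959/32400, spread=5041/10800
  -> spread < 1/2 first at step 4
Step 5: max=2564377/486000, min=4738421/972000, spread=130111/324000
Step 6: max=38174537/7290000, min=28586161/5832000, spread=3255781/9720000
Step 7: max=2278357021/437400000, min=4309632989/874800000, spread=82360351/291600000
Step 8: max=17005736839/3280500000, min=129822161249/26244000000, spread=2074577821/8748000000

Answer: 4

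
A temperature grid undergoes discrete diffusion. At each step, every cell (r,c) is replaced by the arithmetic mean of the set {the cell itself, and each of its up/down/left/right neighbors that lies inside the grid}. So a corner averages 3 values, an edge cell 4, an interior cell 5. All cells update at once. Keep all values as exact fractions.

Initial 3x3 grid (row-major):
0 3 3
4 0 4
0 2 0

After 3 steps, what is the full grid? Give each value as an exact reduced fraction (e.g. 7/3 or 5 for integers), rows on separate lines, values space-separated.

After step 1:
  7/3 3/2 10/3
  1 13/5 7/4
  2 1/2 2
After step 2:
  29/18 293/120 79/36
  119/60 147/100 581/240
  7/6 71/40 17/12
After step 3:
  2173/1080 13891/7200 5081/2160
  701/450 12109/6000 27007/14400
  197/120 3497/2400 449/240

Answer: 2173/1080 13891/7200 5081/2160
701/450 12109/6000 27007/14400
197/120 3497/2400 449/240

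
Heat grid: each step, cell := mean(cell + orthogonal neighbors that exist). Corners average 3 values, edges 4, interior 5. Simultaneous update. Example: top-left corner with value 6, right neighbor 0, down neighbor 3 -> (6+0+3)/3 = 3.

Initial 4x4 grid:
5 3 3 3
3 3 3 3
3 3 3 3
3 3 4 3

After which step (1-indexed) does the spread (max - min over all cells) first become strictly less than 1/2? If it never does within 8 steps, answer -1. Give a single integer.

Step 1: max=11/3, min=3, spread=2/3
Step 2: max=32/9, min=3, spread=5/9
Step 3: max=365/108, min=73/24, spread=73/216
  -> spread < 1/2 first at step 3
Step 4: max=10763/3240, min=11039/3600, spread=8279/32400
Step 5: max=1590031/486000, min=333773/108000, spread=35221/194400
Step 6: max=11822647/3645000, min=10063807/3240000, spread=4006913/29160000
Step 7: max=11275241/3499200, min=757409113/243000000, spread=28792951/273375000
Step 8: max=841835189/262440000, min=45564921257/14580000000, spread=10833303187/131220000000

Answer: 3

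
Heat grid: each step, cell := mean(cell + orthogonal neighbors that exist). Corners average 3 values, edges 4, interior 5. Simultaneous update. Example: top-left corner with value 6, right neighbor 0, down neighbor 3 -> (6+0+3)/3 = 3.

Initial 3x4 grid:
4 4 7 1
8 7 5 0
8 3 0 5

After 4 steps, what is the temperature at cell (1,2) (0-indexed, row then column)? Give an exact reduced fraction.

Step 1: cell (1,2) = 19/5
Step 2: cell (1,2) = 389/100
Step 3: cell (1,2) = 22991/6000
Step 4: cell (1,2) = 1415599/360000
Full grid after step 4:
  709279/129600 1068059/216000 879799/216000 453659/129600
  4736701/864000 1757999/360000 1415599/360000 2834261/864000
  694879/129600 1027559/216000 818299/216000 415259/129600

Answer: 1415599/360000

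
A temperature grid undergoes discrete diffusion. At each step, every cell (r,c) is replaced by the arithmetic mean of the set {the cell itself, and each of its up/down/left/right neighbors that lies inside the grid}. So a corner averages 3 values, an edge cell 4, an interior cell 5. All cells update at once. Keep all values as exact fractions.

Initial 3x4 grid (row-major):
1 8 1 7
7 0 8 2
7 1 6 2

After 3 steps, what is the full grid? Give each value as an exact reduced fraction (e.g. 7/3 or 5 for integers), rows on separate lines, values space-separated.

After step 1:
  16/3 5/2 6 10/3
  15/4 24/5 17/5 19/4
  5 7/2 17/4 10/3
After step 2:
  139/36 559/120 457/120 169/36
  1133/240 359/100 116/25 889/240
  49/12 351/80 869/240 37/9
After step 3:
  9533/2160 7163/1800 16021/3600 8789/2160
  58519/14400 6599/1500 5809/1500 61739/14400
  1583/360 9409/2400 30167/7200 4117/1080

Answer: 9533/2160 7163/1800 16021/3600 8789/2160
58519/14400 6599/1500 5809/1500 61739/14400
1583/360 9409/2400 30167/7200 4117/1080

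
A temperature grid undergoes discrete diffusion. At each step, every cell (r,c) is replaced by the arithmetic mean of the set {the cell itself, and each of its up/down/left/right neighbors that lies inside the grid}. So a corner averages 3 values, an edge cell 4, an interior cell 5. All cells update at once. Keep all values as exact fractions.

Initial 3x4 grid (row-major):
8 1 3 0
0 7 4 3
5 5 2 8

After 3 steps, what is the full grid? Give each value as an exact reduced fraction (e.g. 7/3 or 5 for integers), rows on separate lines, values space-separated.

Answer: 2693/720 3003/800 7529/2400 1103/360
14971/3600 22691/6000 5669/1500 49939/14400
4357/1080 15451/3600 916/225 8753/2160

Derivation:
After step 1:
  3 19/4 2 2
  5 17/5 19/5 15/4
  10/3 19/4 19/4 13/3
After step 2:
  17/4 263/80 251/80 31/12
  221/60 217/50 177/50 833/240
  157/36 487/120 529/120 77/18
After step 3:
  2693/720 3003/800 7529/2400 1103/360
  14971/3600 22691/6000 5669/1500 49939/14400
  4357/1080 15451/3600 916/225 8753/2160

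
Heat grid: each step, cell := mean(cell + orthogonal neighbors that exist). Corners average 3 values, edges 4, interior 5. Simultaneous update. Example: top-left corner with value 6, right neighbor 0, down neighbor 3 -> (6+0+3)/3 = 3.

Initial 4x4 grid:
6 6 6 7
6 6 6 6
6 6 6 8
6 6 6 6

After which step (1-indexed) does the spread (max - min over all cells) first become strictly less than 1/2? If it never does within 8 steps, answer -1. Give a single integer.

Step 1: max=27/4, min=6, spread=3/4
Step 2: max=1579/240, min=6, spread=139/240
Step 3: max=46259/7200, min=6, spread=3059/7200
  -> spread < 1/2 first at step 3
Step 4: max=1376977/216000, min=3009/500, spread=77089/216000
Step 5: max=40958123/6480000, min=543407/90000, spread=1832819/6480000
Step 6: max=1224518299/194400000, min=2617297/432000, spread=46734649/194400000
Step 7: max=36583328479/5832000000, min=98404523/16200000, spread=1157700199/5832000000
Step 8: max=1094865154327/174960000000, min=59201921561/9720000000, spread=29230566229/174960000000

Answer: 3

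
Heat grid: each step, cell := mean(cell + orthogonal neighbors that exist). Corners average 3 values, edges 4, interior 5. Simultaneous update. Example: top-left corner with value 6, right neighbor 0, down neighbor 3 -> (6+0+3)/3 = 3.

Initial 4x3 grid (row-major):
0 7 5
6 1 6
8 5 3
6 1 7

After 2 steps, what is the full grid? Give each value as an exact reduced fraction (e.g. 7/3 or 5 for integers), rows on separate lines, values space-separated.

Answer: 34/9 223/48 13/3
29/6 387/100 5
93/20 497/100 61/15
16/3 1021/240 41/9

Derivation:
After step 1:
  13/3 13/4 6
  15/4 5 15/4
  25/4 18/5 21/4
  5 19/4 11/3
After step 2:
  34/9 223/48 13/3
  29/6 387/100 5
  93/20 497/100 61/15
  16/3 1021/240 41/9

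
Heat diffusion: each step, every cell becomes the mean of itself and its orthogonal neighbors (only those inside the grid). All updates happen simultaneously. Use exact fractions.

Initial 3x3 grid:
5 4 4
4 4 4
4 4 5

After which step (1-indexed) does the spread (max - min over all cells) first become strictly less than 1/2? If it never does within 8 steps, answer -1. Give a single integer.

Answer: 1

Derivation:
Step 1: max=13/3, min=4, spread=1/3
  -> spread < 1/2 first at step 1
Step 2: max=77/18, min=199/48, spread=19/144
Step 3: max=12089/2880, min=299/72, spread=43/960
Step 4: max=54367/12960, min=721303/172800, spread=10771/518400
Step 5: max=43393241/10368000, min=1082683/259200, spread=85921/10368000
Step 6: max=195204703/46656000, min=2600403127/622080000, spread=6978739/1866240000
Step 7: max=156114000569/37324800000, min=16255255007/3888000000, spread=317762509/186624000000
Step 8: max=975633062929/233280000000, min=9364332105943/2239488000000, spread=8726490877/11197440000000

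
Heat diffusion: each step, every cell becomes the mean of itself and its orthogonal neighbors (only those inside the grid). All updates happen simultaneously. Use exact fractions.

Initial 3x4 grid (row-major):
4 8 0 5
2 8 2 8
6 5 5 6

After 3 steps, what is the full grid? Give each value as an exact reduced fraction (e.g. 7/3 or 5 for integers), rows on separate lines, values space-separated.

After step 1:
  14/3 5 15/4 13/3
  5 5 23/5 21/4
  13/3 6 9/2 19/3
After step 2:
  44/9 221/48 1061/240 40/9
  19/4 128/25 231/50 1231/240
  46/9 119/24 643/120 193/36
After step 3:
  2051/432 34261/7200 32561/7200 2519/540
  1987/400 9621/2000 14789/3000 70397/14400
  1067/216 18493/3600 4567/900 11411/2160

Answer: 2051/432 34261/7200 32561/7200 2519/540
1987/400 9621/2000 14789/3000 70397/14400
1067/216 18493/3600 4567/900 11411/2160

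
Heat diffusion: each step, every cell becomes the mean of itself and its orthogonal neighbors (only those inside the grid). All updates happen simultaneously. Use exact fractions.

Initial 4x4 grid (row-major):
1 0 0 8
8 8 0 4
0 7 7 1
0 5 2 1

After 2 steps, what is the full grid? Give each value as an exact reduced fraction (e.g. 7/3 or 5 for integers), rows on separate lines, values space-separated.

After step 1:
  3 9/4 2 4
  17/4 23/5 19/5 13/4
  15/4 27/5 17/5 13/4
  5/3 7/2 15/4 4/3
After step 2:
  19/6 237/80 241/80 37/12
  39/10 203/50 341/100 143/40
  113/30 413/100 98/25 337/120
  107/36 859/240 719/240 25/9

Answer: 19/6 237/80 241/80 37/12
39/10 203/50 341/100 143/40
113/30 413/100 98/25 337/120
107/36 859/240 719/240 25/9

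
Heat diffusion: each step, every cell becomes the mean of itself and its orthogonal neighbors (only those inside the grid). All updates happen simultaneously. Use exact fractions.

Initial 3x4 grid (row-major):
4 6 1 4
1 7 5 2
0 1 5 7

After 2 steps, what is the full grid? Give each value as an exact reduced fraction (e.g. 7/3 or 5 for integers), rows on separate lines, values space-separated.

After step 1:
  11/3 9/2 4 7/3
  3 4 4 9/2
  2/3 13/4 9/2 14/3
After step 2:
  67/18 97/24 89/24 65/18
  17/6 15/4 21/5 31/8
  83/36 149/48 197/48 41/9

Answer: 67/18 97/24 89/24 65/18
17/6 15/4 21/5 31/8
83/36 149/48 197/48 41/9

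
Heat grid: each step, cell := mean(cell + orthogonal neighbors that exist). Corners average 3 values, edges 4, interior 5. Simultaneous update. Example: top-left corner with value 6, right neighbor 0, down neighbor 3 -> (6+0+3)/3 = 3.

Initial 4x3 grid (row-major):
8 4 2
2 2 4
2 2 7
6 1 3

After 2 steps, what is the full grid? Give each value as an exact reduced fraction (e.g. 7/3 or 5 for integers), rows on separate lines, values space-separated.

After step 1:
  14/3 4 10/3
  7/2 14/5 15/4
  3 14/5 4
  3 3 11/3
After step 2:
  73/18 37/10 133/36
  419/120 337/100 833/240
  123/40 78/25 853/240
  3 187/60 32/9

Answer: 73/18 37/10 133/36
419/120 337/100 833/240
123/40 78/25 853/240
3 187/60 32/9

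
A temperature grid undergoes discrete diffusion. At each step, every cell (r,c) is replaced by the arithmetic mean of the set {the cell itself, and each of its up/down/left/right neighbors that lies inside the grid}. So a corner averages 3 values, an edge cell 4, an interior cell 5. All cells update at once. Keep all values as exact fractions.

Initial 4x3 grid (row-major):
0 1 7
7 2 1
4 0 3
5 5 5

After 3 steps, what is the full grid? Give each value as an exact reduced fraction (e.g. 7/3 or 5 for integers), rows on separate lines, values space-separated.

Answer: 6067/2160 4001/1440 491/180
4433/1440 3383/1200 231/80
997/288 661/200 221/72
2107/540 3473/960 7553/2160

Derivation:
After step 1:
  8/3 5/2 3
  13/4 11/5 13/4
  4 14/5 9/4
  14/3 15/4 13/3
After step 2:
  101/36 311/120 35/12
  727/240 14/5 107/40
  883/240 3 379/120
  149/36 311/80 31/9
After step 3:
  6067/2160 4001/1440 491/180
  4433/1440 3383/1200 231/80
  997/288 661/200 221/72
  2107/540 3473/960 7553/2160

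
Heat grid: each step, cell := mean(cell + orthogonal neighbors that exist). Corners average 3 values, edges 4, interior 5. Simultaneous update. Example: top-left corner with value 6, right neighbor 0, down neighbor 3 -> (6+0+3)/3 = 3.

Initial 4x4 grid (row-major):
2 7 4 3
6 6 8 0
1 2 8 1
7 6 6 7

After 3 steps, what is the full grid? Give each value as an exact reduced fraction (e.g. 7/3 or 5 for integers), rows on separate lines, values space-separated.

After step 1:
  5 19/4 11/2 7/3
  15/4 29/5 26/5 3
  4 23/5 5 4
  14/3 21/4 27/4 14/3
After step 2:
  9/2 421/80 1067/240 65/18
  371/80 241/50 49/10 109/30
  1021/240 493/100 511/100 25/6
  167/36 319/60 65/12 185/36
After step 3:
  24/5 11417/2400 6559/1440 8417/2160
  10927/2400 491/100 27491/6000 367/90
  33229/7200 29317/6000 7357/1500 4061/900
  10231/2160 1142/225 4721/900 265/54

Answer: 24/5 11417/2400 6559/1440 8417/2160
10927/2400 491/100 27491/6000 367/90
33229/7200 29317/6000 7357/1500 4061/900
10231/2160 1142/225 4721/900 265/54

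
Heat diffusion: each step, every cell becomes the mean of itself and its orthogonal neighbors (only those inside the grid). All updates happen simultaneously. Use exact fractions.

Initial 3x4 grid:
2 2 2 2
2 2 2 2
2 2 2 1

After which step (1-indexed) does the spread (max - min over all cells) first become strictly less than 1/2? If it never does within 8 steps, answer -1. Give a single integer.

Answer: 1

Derivation:
Step 1: max=2, min=5/3, spread=1/3
  -> spread < 1/2 first at step 1
Step 2: max=2, min=31/18, spread=5/18
Step 3: max=2, min=391/216, spread=41/216
Step 4: max=2, min=47623/25920, spread=4217/25920
Step 5: max=14321/7200, min=2901251/1555200, spread=38417/311040
Step 6: max=285403/144000, min=175423789/93312000, spread=1903471/18662400
Step 7: max=8524241/4320000, min=10596450911/5598720000, spread=18038617/223948800
Step 8: max=764673241/388800000, min=638578217149/335923200000, spread=883978523/13436928000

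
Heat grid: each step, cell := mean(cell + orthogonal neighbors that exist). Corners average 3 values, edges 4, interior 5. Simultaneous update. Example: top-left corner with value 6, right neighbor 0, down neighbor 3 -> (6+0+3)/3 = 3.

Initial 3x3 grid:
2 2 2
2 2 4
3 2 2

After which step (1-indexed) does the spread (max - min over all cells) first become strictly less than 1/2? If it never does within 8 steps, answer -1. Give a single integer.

Answer: 2

Derivation:
Step 1: max=8/3, min=2, spread=2/3
Step 2: max=307/120, min=25/12, spread=19/40
  -> spread < 1/2 first at step 2
Step 3: max=5359/2160, min=1583/720, spread=61/216
Step 4: max=313913/129600, min=96121/43200, spread=511/2592
Step 5: max=18700111/7776000, min=5874287/2592000, spread=4309/31104
Step 6: max=1110471017/466560000, min=355034089/155520000, spread=36295/373248
Step 7: max=66290458399/27993600000, min=21459792383/9331200000, spread=305773/4478976
Step 8: max=3958741692953/1679616000000, min=1292747741401/559872000000, spread=2575951/53747712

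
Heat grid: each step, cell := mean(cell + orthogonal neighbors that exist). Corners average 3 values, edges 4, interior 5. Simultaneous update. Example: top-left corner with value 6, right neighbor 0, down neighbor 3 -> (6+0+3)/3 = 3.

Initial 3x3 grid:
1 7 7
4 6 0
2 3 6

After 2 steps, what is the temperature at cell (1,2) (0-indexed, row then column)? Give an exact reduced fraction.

Step 1: cell (1,2) = 19/4
Step 2: cell (1,2) = 197/48
Full grid after step 2:
  25/6 215/48 44/9
  57/16 43/10 197/48
  7/2 57/16 4

Answer: 197/48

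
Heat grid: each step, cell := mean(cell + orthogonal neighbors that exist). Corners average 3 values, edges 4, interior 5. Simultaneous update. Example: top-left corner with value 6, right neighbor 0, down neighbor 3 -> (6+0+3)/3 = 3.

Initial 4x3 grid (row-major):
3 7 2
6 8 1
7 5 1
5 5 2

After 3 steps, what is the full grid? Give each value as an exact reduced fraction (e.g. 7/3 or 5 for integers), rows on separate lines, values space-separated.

Answer: 11399/2160 8509/1800 8669/2160
38951/7200 1753/375 27851/7200
37921/7200 27443/6000 25921/7200
1379/270 62257/14400 3881/1080

Derivation:
After step 1:
  16/3 5 10/3
  6 27/5 3
  23/4 26/5 9/4
  17/3 17/4 8/3
After step 2:
  49/9 143/30 34/9
  1349/240 123/25 839/240
  1357/240 457/100 787/240
  47/9 1067/240 55/18
After step 3:
  11399/2160 8509/1800 8669/2160
  38951/7200 1753/375 27851/7200
  37921/7200 27443/6000 25921/7200
  1379/270 62257/14400 3881/1080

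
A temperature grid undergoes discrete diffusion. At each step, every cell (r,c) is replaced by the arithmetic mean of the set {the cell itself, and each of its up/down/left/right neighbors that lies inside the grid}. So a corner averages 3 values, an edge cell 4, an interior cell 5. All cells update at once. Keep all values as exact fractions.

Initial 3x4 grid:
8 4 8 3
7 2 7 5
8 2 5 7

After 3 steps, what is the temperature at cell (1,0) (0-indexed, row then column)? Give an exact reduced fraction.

Answer: 26687/4800

Derivation:
Step 1: cell (1,0) = 25/4
Step 2: cell (1,0) = 453/80
Step 3: cell (1,0) = 26687/4800
Full grid after step 3:
  12329/2160 19849/3600 19369/3600 5887/1080
  26687/4800 10543/2000 1321/250 12961/2400
  11479/2160 4631/900 4661/900 724/135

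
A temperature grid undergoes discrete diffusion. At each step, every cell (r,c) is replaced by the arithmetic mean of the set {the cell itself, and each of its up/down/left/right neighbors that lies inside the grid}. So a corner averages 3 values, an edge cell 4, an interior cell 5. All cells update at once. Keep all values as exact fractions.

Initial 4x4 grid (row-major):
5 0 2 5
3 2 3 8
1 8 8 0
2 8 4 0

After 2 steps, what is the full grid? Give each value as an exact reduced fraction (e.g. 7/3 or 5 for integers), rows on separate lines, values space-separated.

Answer: 23/9 637/240 287/80 23/6
727/240 91/25 189/50 22/5
919/240 111/25 118/25 209/60
38/9 587/120 493/120 31/9

Derivation:
After step 1:
  8/3 9/4 5/2 5
  11/4 16/5 23/5 4
  7/2 27/5 23/5 4
  11/3 11/2 5 4/3
After step 2:
  23/9 637/240 287/80 23/6
  727/240 91/25 189/50 22/5
  919/240 111/25 118/25 209/60
  38/9 587/120 493/120 31/9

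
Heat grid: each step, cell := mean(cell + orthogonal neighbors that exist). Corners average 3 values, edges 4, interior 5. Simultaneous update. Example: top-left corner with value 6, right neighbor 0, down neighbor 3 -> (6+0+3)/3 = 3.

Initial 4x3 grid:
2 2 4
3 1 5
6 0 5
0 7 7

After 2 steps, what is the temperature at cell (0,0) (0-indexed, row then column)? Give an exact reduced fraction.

Answer: 91/36

Derivation:
Step 1: cell (0,0) = 7/3
Step 2: cell (0,0) = 91/36
Full grid after step 2:
  91/36 209/80 29/9
  587/240 3 52/15
  803/240 16/5 68/15
  121/36 539/120 169/36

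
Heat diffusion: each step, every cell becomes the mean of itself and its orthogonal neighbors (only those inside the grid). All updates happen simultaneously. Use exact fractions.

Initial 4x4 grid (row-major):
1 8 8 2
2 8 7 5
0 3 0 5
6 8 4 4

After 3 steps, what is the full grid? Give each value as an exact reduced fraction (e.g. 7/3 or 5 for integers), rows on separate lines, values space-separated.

Answer: 601/135 3643/720 87/16 3797/720
2917/720 1753/375 9851/2000 2321/480
14081/3600 25321/6000 13213/3000 30407/7200
8743/2160 31027/7200 30347/7200 4459/1080

Derivation:
After step 1:
  11/3 25/4 25/4 5
  11/4 28/5 28/5 19/4
  11/4 19/5 19/5 7/2
  14/3 21/4 4 13/3
After step 2:
  38/9 653/120 231/40 16/3
  443/120 24/5 26/5 377/80
  419/120 106/25 207/50 983/240
  38/9 1063/240 1043/240 71/18
After step 3:
  601/135 3643/720 87/16 3797/720
  2917/720 1753/375 9851/2000 2321/480
  14081/3600 25321/6000 13213/3000 30407/7200
  8743/2160 31027/7200 30347/7200 4459/1080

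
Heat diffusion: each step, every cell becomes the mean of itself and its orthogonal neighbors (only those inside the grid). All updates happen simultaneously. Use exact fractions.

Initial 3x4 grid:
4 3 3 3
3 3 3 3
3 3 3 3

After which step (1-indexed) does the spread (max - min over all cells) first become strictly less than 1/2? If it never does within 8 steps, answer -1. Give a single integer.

Step 1: max=10/3, min=3, spread=1/3
  -> spread < 1/2 first at step 1
Step 2: max=59/18, min=3, spread=5/18
Step 3: max=689/216, min=3, spread=41/216
Step 4: max=81977/25920, min=3, spread=4217/25920
Step 5: max=4874749/1555200, min=21679/7200, spread=38417/311040
Step 6: max=291136211/93312000, min=434597/144000, spread=1903471/18662400
Step 7: max=17397149089/5598720000, min=13075759/4320000, spread=18038617/223948800
Step 8: max=1041037782851/335923200000, min=1179326759/388800000, spread=883978523/13436928000

Answer: 1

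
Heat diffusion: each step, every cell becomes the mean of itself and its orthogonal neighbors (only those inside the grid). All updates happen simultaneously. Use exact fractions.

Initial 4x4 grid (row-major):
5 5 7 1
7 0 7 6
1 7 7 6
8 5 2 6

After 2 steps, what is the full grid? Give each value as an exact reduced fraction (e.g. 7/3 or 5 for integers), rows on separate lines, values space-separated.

Answer: 79/18 1207/240 1159/240 44/9
149/30 221/50 132/25 1279/240
53/12 21/4 529/100 1303/240
191/36 115/24 629/120 191/36

Derivation:
After step 1:
  17/3 17/4 5 14/3
  13/4 26/5 27/5 5
  23/4 4 29/5 25/4
  14/3 11/2 5 14/3
After step 2:
  79/18 1207/240 1159/240 44/9
  149/30 221/50 132/25 1279/240
  53/12 21/4 529/100 1303/240
  191/36 115/24 629/120 191/36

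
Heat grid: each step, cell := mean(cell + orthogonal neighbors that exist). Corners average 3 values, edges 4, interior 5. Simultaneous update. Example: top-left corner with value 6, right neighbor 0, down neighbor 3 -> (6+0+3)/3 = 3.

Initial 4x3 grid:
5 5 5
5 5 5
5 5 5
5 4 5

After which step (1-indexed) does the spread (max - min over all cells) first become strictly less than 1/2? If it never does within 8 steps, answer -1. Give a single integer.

Answer: 1

Derivation:
Step 1: max=5, min=14/3, spread=1/3
  -> spread < 1/2 first at step 1
Step 2: max=5, min=1133/240, spread=67/240
Step 3: max=5, min=10363/2160, spread=437/2160
Step 4: max=4991/1000, min=4162469/864000, spread=29951/172800
Step 5: max=16796/3375, min=37664179/7776000, spread=206761/1555200
Step 6: max=26834329/5400000, min=15095804429/3110400000, spread=14430763/124416000
Step 7: max=2142347273/432000000, min=908012258311/186624000000, spread=139854109/1492992000
Step 8: max=192548771023/38880000000, min=54564728109749/11197440000000, spread=7114543559/89579520000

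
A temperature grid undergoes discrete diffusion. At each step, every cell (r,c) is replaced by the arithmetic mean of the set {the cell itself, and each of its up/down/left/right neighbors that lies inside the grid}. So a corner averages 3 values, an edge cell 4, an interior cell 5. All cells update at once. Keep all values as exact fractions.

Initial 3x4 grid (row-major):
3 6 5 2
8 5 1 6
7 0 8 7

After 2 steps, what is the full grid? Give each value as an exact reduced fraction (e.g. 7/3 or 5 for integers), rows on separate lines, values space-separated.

After step 1:
  17/3 19/4 7/2 13/3
  23/4 4 5 4
  5 5 4 7
After step 2:
  97/18 215/48 211/48 71/18
  245/48 49/10 41/10 61/12
  21/4 9/2 21/4 5

Answer: 97/18 215/48 211/48 71/18
245/48 49/10 41/10 61/12
21/4 9/2 21/4 5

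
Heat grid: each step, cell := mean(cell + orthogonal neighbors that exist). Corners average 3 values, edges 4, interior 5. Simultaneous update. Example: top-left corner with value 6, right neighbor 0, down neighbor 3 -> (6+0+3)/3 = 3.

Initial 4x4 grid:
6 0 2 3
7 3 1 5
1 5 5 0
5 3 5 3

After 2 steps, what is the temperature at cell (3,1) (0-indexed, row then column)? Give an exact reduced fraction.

Answer: 149/40

Derivation:
Step 1: cell (3,1) = 9/2
Step 2: cell (3,1) = 149/40
Full grid after step 2:
  34/9 707/240 647/240 85/36
  977/240 84/25 267/100 361/120
  303/80 94/25 341/100 341/120
  4 149/40 431/120 119/36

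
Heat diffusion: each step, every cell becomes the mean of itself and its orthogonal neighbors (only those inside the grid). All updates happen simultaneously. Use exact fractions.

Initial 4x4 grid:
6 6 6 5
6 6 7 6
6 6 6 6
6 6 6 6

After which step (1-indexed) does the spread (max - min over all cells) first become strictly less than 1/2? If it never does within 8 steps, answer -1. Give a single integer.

Step 1: max=31/5, min=17/3, spread=8/15
Step 2: max=153/25, min=53/9, spread=52/225
  -> spread < 1/2 first at step 2
Step 3: max=1519/250, min=802/135, spread=913/6750
Step 4: max=6053/1000, min=96949/16200, spread=1387/20250
Step 5: max=1359797/225000, min=2914621/486000, spread=563513/12150000
Step 6: max=27180091/4500000, min=87622843/14580000, spread=1377037/45562500
Step 7: max=651945631/108000000, min=2630867293/437400000, spread=190250251/8748000000
Step 8: max=2933379343/486000000, min=78987998599/13122000000, spread=106621831/6561000000

Answer: 2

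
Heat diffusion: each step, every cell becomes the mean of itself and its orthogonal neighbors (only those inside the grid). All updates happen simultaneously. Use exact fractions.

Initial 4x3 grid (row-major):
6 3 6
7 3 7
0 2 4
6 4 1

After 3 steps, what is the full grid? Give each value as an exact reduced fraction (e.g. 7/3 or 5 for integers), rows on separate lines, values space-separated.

Answer: 9989/2160 6677/1440 2591/540
5941/1440 5141/1200 3083/720
1061/288 2111/600 89/24
446/135 9533/2880 2357/720

Derivation:
After step 1:
  16/3 9/2 16/3
  4 22/5 5
  15/4 13/5 7/2
  10/3 13/4 3
After step 2:
  83/18 587/120 89/18
  1049/240 41/10 547/120
  821/240 7/2 141/40
  31/9 731/240 13/4
After step 3:
  9989/2160 6677/1440 2591/540
  5941/1440 5141/1200 3083/720
  1061/288 2111/600 89/24
  446/135 9533/2880 2357/720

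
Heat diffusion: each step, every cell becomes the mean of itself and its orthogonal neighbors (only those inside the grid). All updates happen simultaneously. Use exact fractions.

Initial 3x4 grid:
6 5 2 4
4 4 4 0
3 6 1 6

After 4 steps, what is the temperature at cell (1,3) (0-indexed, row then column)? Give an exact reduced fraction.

Step 1: cell (1,3) = 7/2
Step 2: cell (1,3) = 301/120
Step 3: cell (1,3) = 22703/7200
Step 4: cell (1,3) = 1320157/432000
Full grid after step 4:
  181697/43200 72293/18000 7631/2250 22997/7200
  3681899/864000 1383151/360000 316519/90000 1320157/432000
  527641/129600 846641/216000 729701/216000 104749/32400

Answer: 1320157/432000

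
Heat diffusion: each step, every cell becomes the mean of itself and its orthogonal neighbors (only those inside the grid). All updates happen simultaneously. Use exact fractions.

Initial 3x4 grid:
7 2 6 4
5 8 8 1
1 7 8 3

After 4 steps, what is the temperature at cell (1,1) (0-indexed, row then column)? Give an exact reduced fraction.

Step 1: cell (1,1) = 6
Step 2: cell (1,1) = 146/25
Step 3: cell (1,1) = 5501/1000
Step 4: cell (1,1) = 651913/120000
Full grid after step 4:
  688409/129600 1143409/216000 1102129/216000 312067/64800
  1538317/288000 651913/120000 939907/180000 266041/54000
  702259/129600 73799/13500 96167/18000 54707/10800

Answer: 651913/120000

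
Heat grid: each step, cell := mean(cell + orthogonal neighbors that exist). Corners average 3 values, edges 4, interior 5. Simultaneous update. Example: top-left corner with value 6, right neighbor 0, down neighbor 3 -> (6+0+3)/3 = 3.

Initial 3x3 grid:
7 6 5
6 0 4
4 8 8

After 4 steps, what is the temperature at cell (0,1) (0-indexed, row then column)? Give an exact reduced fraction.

Step 1: cell (0,1) = 9/2
Step 2: cell (0,1) = 619/120
Step 3: cell (0,1) = 34793/7200
Step 4: cell (0,1) = 2176771/432000
Full grid after step 4:
  648601/129600 2176771/432000 211867/43200
  4471667/864000 25057/5000 4410667/864000
  223117/43200 1135573/216000 665951/129600

Answer: 2176771/432000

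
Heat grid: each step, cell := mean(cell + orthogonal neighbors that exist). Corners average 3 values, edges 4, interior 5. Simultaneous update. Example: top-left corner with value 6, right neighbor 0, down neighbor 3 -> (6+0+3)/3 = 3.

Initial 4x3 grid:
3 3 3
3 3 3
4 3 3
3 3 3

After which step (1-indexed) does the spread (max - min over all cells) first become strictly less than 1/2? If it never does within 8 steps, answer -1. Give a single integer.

Answer: 1

Derivation:
Step 1: max=10/3, min=3, spread=1/3
  -> spread < 1/2 first at step 1
Step 2: max=391/120, min=3, spread=31/120
Step 3: max=3451/1080, min=3, spread=211/1080
Step 4: max=340897/108000, min=5447/1800, spread=14077/108000
Step 5: max=3056407/972000, min=327683/108000, spread=5363/48600
Step 6: max=91220809/29160000, min=182869/60000, spread=93859/1166400
Step 7: max=5459074481/1749600000, min=296936467/97200000, spread=4568723/69984000
Step 8: max=326708435629/104976000000, min=8929618889/2916000000, spread=8387449/167961600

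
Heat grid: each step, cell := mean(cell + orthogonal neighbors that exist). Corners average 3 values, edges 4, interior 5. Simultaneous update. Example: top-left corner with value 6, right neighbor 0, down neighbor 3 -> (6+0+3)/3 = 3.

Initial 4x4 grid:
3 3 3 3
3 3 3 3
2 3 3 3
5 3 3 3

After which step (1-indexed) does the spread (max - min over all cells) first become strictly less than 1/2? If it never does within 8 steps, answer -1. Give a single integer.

Answer: 2

Derivation:
Step 1: max=7/2, min=11/4, spread=3/4
Step 2: max=121/36, min=291/100, spread=203/450
  -> spread < 1/2 first at step 2
Step 3: max=11479/3600, min=887/300, spread=167/720
Step 4: max=102589/32400, min=16009/5400, spread=1307/6480
Step 5: max=3032887/972000, min=804419/270000, spread=684893/4860000
Step 6: max=90552223/29160000, min=645817/216000, spread=210433/1822500
Step 7: max=2700463219/874800000, min=50551/16875, spread=79899379/874800000
Step 8: max=80755462939/26244000000, min=14578476331/4860000000, spread=5079226879/65610000000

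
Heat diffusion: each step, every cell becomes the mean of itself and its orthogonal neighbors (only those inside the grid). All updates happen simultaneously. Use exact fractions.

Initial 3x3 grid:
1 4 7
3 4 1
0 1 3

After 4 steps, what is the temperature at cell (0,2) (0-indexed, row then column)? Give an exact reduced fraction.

Step 1: cell (0,2) = 4
Step 2: cell (0,2) = 47/12
Step 3: cell (0,2) = 273/80
Step 4: cell (0,2) = 140059/43200
Full grid after step 4:
  91313/32400 653071/216000 140059/43200
  176357/72000 981983/360000 2502409/864000
  4468/2025 83741/36000 336077/129600

Answer: 140059/43200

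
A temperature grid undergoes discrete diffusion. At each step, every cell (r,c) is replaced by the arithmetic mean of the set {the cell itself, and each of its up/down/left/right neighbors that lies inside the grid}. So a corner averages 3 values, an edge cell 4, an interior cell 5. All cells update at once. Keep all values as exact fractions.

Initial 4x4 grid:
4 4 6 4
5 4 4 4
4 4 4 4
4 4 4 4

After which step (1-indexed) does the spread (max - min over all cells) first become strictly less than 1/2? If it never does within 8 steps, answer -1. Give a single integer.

Step 1: max=14/3, min=4, spread=2/3
Step 2: max=271/60, min=4, spread=31/60
Step 3: max=2371/540, min=4, spread=211/540
  -> spread < 1/2 first at step 3
Step 4: max=235189/54000, min=6053/1500, spread=17281/54000
Step 5: max=6992903/1620000, min=109501/27000, spread=422843/1620000
Step 6: max=208734241/48600000, min=137653/33750, spread=10513921/48600000
Step 7: max=6235954739/1458000000, min=19908787/4860000, spread=263318639/1458000000
Step 8: max=186421658591/43740000000, min=1664879461/405000000, spread=6614676803/43740000000

Answer: 3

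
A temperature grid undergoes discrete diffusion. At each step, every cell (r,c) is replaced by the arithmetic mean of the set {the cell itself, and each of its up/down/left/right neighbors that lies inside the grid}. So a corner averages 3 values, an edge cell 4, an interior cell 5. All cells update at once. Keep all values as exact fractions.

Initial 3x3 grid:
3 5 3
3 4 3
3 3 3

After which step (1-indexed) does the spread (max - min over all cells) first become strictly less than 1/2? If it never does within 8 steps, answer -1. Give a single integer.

Step 1: max=15/4, min=3, spread=3/4
Step 2: max=881/240, min=19/6, spread=121/240
Step 3: max=51127/14400, min=15559/4800, spread=89/288
  -> spread < 1/2 first at step 3
Step 4: max=3031169/864000, min=947473/288000, spread=755/3456
Step 5: max=179867143/51840000, min=19102877/5760000, spread=6353/41472
Step 6: max=10726243121/3110400000, min=3463891457/1036800000, spread=53531/497664
Step 7: max=640385814487/186624000000, min=208764511079/62208000000, spread=450953/5971968
Step 8: max=38301923147489/11197440000000, min=1396604543657/414720000000, spread=3799043/71663616

Answer: 3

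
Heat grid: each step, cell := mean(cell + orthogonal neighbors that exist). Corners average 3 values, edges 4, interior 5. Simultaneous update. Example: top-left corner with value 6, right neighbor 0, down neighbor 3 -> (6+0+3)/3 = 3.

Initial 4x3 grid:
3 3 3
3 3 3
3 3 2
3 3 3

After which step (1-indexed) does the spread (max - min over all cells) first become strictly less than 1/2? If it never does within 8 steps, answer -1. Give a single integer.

Answer: 1

Derivation:
Step 1: max=3, min=8/3, spread=1/3
  -> spread < 1/2 first at step 1
Step 2: max=3, min=329/120, spread=31/120
Step 3: max=3, min=3029/1080, spread=211/1080
Step 4: max=5353/1800, min=307103/108000, spread=14077/108000
Step 5: max=320317/108000, min=2775593/972000, spread=5363/48600
Step 6: max=177131/60000, min=83739191/29160000, spread=93859/1166400
Step 7: max=286263533/97200000, min=5038525519/1749600000, spread=4568723/69984000
Step 8: max=8566381111/2916000000, min=303147564371/104976000000, spread=8387449/167961600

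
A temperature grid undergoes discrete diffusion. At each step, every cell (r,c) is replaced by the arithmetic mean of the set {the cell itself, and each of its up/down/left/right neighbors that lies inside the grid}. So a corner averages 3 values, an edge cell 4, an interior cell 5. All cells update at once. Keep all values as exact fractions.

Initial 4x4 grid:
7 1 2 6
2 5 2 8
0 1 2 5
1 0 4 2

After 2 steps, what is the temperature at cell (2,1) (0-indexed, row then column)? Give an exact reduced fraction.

Step 1: cell (2,1) = 8/5
Step 2: cell (2,1) = 91/50
Full grid after step 2:
  127/36 361/120 469/120 40/9
  301/120 297/100 84/25 559/120
  193/120 91/50 289/100 479/120
  17/18 163/120 299/120 119/36

Answer: 91/50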